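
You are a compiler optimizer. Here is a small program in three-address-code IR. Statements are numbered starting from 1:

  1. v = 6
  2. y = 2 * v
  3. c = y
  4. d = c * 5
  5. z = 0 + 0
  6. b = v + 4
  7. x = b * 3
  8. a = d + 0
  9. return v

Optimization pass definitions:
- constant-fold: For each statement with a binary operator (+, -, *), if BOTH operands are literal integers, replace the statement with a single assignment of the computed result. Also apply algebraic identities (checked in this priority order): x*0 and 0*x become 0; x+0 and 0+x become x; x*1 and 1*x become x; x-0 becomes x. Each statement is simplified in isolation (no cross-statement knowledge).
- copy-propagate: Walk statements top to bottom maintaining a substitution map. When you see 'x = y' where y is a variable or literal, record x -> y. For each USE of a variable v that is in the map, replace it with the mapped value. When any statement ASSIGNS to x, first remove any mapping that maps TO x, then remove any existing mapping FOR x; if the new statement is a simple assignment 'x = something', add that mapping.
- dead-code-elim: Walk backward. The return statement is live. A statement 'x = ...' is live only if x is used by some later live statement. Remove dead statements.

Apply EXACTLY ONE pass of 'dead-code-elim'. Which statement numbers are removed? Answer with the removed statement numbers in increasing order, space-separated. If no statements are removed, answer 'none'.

Backward liveness scan:
Stmt 1 'v = 6': KEEP (v is live); live-in = []
Stmt 2 'y = 2 * v': DEAD (y not in live set ['v'])
Stmt 3 'c = y': DEAD (c not in live set ['v'])
Stmt 4 'd = c * 5': DEAD (d not in live set ['v'])
Stmt 5 'z = 0 + 0': DEAD (z not in live set ['v'])
Stmt 6 'b = v + 4': DEAD (b not in live set ['v'])
Stmt 7 'x = b * 3': DEAD (x not in live set ['v'])
Stmt 8 'a = d + 0': DEAD (a not in live set ['v'])
Stmt 9 'return v': KEEP (return); live-in = ['v']
Removed statement numbers: [2, 3, 4, 5, 6, 7, 8]
Surviving IR:
  v = 6
  return v

Answer: 2 3 4 5 6 7 8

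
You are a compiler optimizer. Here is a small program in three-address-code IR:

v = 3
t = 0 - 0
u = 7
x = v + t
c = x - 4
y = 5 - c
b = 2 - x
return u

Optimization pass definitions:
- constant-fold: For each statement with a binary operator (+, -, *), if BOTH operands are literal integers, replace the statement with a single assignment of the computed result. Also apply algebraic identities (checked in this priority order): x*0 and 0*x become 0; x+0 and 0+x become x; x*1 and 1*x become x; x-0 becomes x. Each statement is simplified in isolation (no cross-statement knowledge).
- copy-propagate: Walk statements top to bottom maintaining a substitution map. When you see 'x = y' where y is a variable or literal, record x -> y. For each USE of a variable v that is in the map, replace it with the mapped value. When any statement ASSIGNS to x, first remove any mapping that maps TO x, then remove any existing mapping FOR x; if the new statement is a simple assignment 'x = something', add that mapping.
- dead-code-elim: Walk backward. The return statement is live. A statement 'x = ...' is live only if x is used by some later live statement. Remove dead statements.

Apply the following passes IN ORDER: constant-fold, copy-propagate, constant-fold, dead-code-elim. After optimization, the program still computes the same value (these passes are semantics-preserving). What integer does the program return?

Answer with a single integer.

Initial IR:
  v = 3
  t = 0 - 0
  u = 7
  x = v + t
  c = x - 4
  y = 5 - c
  b = 2 - x
  return u
After constant-fold (8 stmts):
  v = 3
  t = 0
  u = 7
  x = v + t
  c = x - 4
  y = 5 - c
  b = 2 - x
  return u
After copy-propagate (8 stmts):
  v = 3
  t = 0
  u = 7
  x = 3 + 0
  c = x - 4
  y = 5 - c
  b = 2 - x
  return 7
After constant-fold (8 stmts):
  v = 3
  t = 0
  u = 7
  x = 3
  c = x - 4
  y = 5 - c
  b = 2 - x
  return 7
After dead-code-elim (1 stmts):
  return 7
Evaluate:
  v = 3  =>  v = 3
  t = 0 - 0  =>  t = 0
  u = 7  =>  u = 7
  x = v + t  =>  x = 3
  c = x - 4  =>  c = -1
  y = 5 - c  =>  y = 6
  b = 2 - x  =>  b = -1
  return u = 7

Answer: 7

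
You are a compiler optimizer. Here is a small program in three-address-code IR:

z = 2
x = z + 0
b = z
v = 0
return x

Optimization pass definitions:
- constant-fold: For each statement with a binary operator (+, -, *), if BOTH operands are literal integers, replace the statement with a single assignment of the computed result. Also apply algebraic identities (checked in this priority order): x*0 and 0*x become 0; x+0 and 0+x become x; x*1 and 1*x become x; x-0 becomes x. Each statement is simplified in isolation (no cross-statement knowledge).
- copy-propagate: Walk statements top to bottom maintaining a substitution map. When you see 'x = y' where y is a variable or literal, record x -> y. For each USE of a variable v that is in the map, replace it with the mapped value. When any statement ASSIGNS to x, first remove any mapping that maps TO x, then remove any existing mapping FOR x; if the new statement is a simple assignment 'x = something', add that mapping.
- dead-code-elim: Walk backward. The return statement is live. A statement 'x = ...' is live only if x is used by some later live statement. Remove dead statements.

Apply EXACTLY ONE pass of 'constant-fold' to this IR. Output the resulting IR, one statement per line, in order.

Applying constant-fold statement-by-statement:
  [1] z = 2  (unchanged)
  [2] x = z + 0  -> x = z
  [3] b = z  (unchanged)
  [4] v = 0  (unchanged)
  [5] return x  (unchanged)
Result (5 stmts):
  z = 2
  x = z
  b = z
  v = 0
  return x

Answer: z = 2
x = z
b = z
v = 0
return x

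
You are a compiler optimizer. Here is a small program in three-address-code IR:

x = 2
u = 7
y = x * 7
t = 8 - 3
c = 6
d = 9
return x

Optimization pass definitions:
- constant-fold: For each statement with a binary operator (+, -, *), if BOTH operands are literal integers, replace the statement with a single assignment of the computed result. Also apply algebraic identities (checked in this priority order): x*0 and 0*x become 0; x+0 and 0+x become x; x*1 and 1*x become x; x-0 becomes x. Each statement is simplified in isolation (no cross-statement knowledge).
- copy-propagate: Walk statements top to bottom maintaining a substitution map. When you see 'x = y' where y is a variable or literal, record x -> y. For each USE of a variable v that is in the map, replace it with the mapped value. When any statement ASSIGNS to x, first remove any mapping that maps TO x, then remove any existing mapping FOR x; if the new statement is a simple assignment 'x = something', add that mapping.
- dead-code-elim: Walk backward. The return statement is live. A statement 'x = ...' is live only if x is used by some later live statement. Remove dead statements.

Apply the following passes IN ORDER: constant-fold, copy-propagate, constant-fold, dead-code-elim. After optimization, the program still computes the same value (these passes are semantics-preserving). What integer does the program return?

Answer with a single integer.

Initial IR:
  x = 2
  u = 7
  y = x * 7
  t = 8 - 3
  c = 6
  d = 9
  return x
After constant-fold (7 stmts):
  x = 2
  u = 7
  y = x * 7
  t = 5
  c = 6
  d = 9
  return x
After copy-propagate (7 stmts):
  x = 2
  u = 7
  y = 2 * 7
  t = 5
  c = 6
  d = 9
  return 2
After constant-fold (7 stmts):
  x = 2
  u = 7
  y = 14
  t = 5
  c = 6
  d = 9
  return 2
After dead-code-elim (1 stmts):
  return 2
Evaluate:
  x = 2  =>  x = 2
  u = 7  =>  u = 7
  y = x * 7  =>  y = 14
  t = 8 - 3  =>  t = 5
  c = 6  =>  c = 6
  d = 9  =>  d = 9
  return x = 2

Answer: 2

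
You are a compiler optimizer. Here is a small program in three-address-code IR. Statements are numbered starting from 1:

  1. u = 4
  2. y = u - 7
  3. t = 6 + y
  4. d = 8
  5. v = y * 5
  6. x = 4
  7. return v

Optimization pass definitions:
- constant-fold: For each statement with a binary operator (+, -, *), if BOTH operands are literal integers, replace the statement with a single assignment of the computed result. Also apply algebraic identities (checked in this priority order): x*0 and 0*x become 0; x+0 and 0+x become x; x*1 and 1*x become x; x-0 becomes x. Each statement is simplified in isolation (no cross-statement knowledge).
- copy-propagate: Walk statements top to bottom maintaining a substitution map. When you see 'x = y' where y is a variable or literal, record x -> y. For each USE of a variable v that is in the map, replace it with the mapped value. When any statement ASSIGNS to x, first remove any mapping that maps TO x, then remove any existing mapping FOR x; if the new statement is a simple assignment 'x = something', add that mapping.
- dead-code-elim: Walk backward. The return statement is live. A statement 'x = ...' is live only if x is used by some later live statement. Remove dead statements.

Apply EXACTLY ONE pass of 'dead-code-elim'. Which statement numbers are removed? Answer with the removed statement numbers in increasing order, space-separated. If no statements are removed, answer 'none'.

Backward liveness scan:
Stmt 1 'u = 4': KEEP (u is live); live-in = []
Stmt 2 'y = u - 7': KEEP (y is live); live-in = ['u']
Stmt 3 't = 6 + y': DEAD (t not in live set ['y'])
Stmt 4 'd = 8': DEAD (d not in live set ['y'])
Stmt 5 'v = y * 5': KEEP (v is live); live-in = ['y']
Stmt 6 'x = 4': DEAD (x not in live set ['v'])
Stmt 7 'return v': KEEP (return); live-in = ['v']
Removed statement numbers: [3, 4, 6]
Surviving IR:
  u = 4
  y = u - 7
  v = y * 5
  return v

Answer: 3 4 6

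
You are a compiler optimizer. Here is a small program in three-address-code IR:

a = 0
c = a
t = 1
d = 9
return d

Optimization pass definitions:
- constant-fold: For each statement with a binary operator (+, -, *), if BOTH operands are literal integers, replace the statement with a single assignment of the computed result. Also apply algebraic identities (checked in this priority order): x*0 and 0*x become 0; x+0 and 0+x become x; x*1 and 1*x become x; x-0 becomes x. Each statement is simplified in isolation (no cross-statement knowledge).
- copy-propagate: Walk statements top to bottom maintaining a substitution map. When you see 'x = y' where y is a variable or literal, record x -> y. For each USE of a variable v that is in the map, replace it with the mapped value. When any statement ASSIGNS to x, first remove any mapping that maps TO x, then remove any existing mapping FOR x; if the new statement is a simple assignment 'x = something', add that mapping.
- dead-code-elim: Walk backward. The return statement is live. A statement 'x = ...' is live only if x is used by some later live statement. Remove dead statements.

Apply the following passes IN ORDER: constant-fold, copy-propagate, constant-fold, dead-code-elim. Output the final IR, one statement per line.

Answer: return 9

Derivation:
Initial IR:
  a = 0
  c = a
  t = 1
  d = 9
  return d
After constant-fold (5 stmts):
  a = 0
  c = a
  t = 1
  d = 9
  return d
After copy-propagate (5 stmts):
  a = 0
  c = 0
  t = 1
  d = 9
  return 9
After constant-fold (5 stmts):
  a = 0
  c = 0
  t = 1
  d = 9
  return 9
After dead-code-elim (1 stmts):
  return 9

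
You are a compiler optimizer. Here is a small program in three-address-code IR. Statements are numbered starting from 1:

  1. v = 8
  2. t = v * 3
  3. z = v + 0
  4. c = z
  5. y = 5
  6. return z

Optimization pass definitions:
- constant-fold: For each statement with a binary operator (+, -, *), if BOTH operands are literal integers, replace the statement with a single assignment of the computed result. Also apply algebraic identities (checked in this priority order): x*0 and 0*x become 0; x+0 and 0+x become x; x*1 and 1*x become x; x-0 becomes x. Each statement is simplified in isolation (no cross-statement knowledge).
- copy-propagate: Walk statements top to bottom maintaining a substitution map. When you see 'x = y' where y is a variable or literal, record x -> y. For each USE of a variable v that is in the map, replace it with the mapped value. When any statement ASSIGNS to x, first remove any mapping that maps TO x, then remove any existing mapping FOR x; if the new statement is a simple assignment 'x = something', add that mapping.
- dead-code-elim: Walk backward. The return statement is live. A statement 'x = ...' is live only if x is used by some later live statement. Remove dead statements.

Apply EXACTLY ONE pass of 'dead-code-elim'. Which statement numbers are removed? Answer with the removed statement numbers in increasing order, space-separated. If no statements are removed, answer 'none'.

Backward liveness scan:
Stmt 1 'v = 8': KEEP (v is live); live-in = []
Stmt 2 't = v * 3': DEAD (t not in live set ['v'])
Stmt 3 'z = v + 0': KEEP (z is live); live-in = ['v']
Stmt 4 'c = z': DEAD (c not in live set ['z'])
Stmt 5 'y = 5': DEAD (y not in live set ['z'])
Stmt 6 'return z': KEEP (return); live-in = ['z']
Removed statement numbers: [2, 4, 5]
Surviving IR:
  v = 8
  z = v + 0
  return z

Answer: 2 4 5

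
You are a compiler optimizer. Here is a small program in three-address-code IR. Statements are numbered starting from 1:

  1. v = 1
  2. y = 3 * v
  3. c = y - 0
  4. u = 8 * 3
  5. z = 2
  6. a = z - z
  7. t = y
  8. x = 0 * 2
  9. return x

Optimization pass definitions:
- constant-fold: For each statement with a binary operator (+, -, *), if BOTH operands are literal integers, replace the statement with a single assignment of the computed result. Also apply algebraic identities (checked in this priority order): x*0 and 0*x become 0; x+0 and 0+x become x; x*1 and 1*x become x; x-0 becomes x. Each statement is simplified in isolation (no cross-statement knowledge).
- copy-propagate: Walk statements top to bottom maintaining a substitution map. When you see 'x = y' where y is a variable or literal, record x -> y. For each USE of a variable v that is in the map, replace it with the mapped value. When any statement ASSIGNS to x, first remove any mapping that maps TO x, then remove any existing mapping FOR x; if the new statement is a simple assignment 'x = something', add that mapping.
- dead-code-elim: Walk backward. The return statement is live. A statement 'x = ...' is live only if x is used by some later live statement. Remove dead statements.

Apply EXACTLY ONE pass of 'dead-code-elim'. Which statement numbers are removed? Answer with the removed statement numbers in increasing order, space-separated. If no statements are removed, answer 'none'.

Answer: 1 2 3 4 5 6 7

Derivation:
Backward liveness scan:
Stmt 1 'v = 1': DEAD (v not in live set [])
Stmt 2 'y = 3 * v': DEAD (y not in live set [])
Stmt 3 'c = y - 0': DEAD (c not in live set [])
Stmt 4 'u = 8 * 3': DEAD (u not in live set [])
Stmt 5 'z = 2': DEAD (z not in live set [])
Stmt 6 'a = z - z': DEAD (a not in live set [])
Stmt 7 't = y': DEAD (t not in live set [])
Stmt 8 'x = 0 * 2': KEEP (x is live); live-in = []
Stmt 9 'return x': KEEP (return); live-in = ['x']
Removed statement numbers: [1, 2, 3, 4, 5, 6, 7]
Surviving IR:
  x = 0 * 2
  return x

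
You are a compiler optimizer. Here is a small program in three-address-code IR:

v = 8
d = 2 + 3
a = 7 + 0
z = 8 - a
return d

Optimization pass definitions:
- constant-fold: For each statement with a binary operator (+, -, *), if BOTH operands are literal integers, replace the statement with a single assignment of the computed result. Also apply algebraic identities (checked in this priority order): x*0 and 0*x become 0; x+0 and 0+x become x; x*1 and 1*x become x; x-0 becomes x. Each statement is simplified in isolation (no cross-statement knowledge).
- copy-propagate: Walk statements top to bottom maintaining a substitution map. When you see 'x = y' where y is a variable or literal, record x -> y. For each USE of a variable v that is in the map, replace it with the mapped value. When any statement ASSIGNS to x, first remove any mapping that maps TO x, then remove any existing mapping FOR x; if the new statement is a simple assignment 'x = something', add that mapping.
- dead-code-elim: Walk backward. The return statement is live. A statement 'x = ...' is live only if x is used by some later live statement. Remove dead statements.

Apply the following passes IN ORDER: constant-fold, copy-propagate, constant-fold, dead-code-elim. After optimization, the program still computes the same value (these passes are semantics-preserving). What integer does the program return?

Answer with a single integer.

Initial IR:
  v = 8
  d = 2 + 3
  a = 7 + 0
  z = 8 - a
  return d
After constant-fold (5 stmts):
  v = 8
  d = 5
  a = 7
  z = 8 - a
  return d
After copy-propagate (5 stmts):
  v = 8
  d = 5
  a = 7
  z = 8 - 7
  return 5
After constant-fold (5 stmts):
  v = 8
  d = 5
  a = 7
  z = 1
  return 5
After dead-code-elim (1 stmts):
  return 5
Evaluate:
  v = 8  =>  v = 8
  d = 2 + 3  =>  d = 5
  a = 7 + 0  =>  a = 7
  z = 8 - a  =>  z = 1
  return d = 5

Answer: 5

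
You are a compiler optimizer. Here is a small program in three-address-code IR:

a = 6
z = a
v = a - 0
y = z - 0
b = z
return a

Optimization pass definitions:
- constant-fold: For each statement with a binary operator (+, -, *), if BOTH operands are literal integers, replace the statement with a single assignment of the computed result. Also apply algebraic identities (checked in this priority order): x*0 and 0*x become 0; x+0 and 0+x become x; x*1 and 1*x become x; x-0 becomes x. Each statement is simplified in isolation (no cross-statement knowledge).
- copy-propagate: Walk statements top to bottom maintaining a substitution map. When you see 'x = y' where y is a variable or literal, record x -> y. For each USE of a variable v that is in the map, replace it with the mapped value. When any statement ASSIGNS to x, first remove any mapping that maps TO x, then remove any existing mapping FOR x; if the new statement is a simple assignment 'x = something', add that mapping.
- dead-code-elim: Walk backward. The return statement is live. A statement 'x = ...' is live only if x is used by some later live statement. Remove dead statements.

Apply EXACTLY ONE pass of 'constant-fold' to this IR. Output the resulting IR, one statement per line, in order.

Answer: a = 6
z = a
v = a
y = z
b = z
return a

Derivation:
Applying constant-fold statement-by-statement:
  [1] a = 6  (unchanged)
  [2] z = a  (unchanged)
  [3] v = a - 0  -> v = a
  [4] y = z - 0  -> y = z
  [5] b = z  (unchanged)
  [6] return a  (unchanged)
Result (6 stmts):
  a = 6
  z = a
  v = a
  y = z
  b = z
  return a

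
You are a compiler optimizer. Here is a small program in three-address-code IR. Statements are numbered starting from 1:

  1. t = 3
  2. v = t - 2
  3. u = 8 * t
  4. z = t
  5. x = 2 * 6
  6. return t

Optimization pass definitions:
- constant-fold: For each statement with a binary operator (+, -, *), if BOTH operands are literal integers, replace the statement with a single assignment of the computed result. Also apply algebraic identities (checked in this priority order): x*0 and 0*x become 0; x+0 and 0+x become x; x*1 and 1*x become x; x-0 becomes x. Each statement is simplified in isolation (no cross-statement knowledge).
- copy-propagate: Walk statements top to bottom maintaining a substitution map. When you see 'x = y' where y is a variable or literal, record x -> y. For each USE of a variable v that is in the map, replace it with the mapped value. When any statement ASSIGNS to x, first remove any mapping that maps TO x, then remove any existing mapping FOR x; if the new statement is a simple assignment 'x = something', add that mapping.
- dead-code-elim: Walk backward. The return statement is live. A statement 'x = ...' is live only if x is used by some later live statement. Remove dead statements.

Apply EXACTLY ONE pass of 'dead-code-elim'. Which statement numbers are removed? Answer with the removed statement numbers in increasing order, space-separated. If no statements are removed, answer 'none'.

Answer: 2 3 4 5

Derivation:
Backward liveness scan:
Stmt 1 't = 3': KEEP (t is live); live-in = []
Stmt 2 'v = t - 2': DEAD (v not in live set ['t'])
Stmt 3 'u = 8 * t': DEAD (u not in live set ['t'])
Stmt 4 'z = t': DEAD (z not in live set ['t'])
Stmt 5 'x = 2 * 6': DEAD (x not in live set ['t'])
Stmt 6 'return t': KEEP (return); live-in = ['t']
Removed statement numbers: [2, 3, 4, 5]
Surviving IR:
  t = 3
  return t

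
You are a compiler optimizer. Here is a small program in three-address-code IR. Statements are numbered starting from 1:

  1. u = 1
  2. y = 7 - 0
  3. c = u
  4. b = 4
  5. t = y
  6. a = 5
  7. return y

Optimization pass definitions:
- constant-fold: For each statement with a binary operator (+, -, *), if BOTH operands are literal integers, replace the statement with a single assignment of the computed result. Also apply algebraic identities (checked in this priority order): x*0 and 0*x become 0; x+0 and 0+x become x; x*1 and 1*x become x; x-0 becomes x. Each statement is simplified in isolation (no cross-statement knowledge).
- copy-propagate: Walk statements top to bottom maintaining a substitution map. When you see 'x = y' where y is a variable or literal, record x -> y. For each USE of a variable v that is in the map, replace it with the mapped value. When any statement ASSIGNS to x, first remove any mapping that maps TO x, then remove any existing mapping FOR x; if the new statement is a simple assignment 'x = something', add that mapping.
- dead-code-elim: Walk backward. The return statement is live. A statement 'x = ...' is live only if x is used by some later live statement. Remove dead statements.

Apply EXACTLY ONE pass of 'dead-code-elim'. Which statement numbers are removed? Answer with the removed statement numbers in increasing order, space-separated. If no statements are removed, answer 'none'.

Backward liveness scan:
Stmt 1 'u = 1': DEAD (u not in live set [])
Stmt 2 'y = 7 - 0': KEEP (y is live); live-in = []
Stmt 3 'c = u': DEAD (c not in live set ['y'])
Stmt 4 'b = 4': DEAD (b not in live set ['y'])
Stmt 5 't = y': DEAD (t not in live set ['y'])
Stmt 6 'a = 5': DEAD (a not in live set ['y'])
Stmt 7 'return y': KEEP (return); live-in = ['y']
Removed statement numbers: [1, 3, 4, 5, 6]
Surviving IR:
  y = 7 - 0
  return y

Answer: 1 3 4 5 6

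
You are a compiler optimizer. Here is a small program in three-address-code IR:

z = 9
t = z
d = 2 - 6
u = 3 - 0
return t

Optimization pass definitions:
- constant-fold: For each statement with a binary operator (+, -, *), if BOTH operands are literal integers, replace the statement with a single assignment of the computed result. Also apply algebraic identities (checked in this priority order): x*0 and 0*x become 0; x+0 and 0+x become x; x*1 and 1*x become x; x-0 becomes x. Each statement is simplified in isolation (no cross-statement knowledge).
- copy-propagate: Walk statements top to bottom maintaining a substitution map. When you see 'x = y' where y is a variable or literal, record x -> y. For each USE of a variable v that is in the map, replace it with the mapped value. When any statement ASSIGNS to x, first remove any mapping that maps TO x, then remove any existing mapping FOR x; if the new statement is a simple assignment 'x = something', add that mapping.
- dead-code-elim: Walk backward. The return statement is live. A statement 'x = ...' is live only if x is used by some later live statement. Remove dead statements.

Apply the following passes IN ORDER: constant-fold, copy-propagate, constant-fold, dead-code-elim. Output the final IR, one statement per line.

Initial IR:
  z = 9
  t = z
  d = 2 - 6
  u = 3 - 0
  return t
After constant-fold (5 stmts):
  z = 9
  t = z
  d = -4
  u = 3
  return t
After copy-propagate (5 stmts):
  z = 9
  t = 9
  d = -4
  u = 3
  return 9
After constant-fold (5 stmts):
  z = 9
  t = 9
  d = -4
  u = 3
  return 9
After dead-code-elim (1 stmts):
  return 9

Answer: return 9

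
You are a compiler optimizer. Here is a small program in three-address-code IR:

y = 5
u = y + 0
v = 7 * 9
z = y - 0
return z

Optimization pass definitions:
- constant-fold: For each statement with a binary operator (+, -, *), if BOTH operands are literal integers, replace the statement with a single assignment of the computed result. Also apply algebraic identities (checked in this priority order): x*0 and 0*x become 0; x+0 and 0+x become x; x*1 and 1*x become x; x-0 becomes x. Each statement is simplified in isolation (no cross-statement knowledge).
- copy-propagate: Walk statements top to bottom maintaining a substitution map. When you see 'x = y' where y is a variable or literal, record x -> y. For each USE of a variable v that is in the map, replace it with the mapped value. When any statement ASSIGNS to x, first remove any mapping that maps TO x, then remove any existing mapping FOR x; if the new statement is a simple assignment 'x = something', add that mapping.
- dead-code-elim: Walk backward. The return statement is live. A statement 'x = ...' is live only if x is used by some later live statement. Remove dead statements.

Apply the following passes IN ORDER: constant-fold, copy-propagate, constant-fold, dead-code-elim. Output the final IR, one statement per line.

Initial IR:
  y = 5
  u = y + 0
  v = 7 * 9
  z = y - 0
  return z
After constant-fold (5 stmts):
  y = 5
  u = y
  v = 63
  z = y
  return z
After copy-propagate (5 stmts):
  y = 5
  u = 5
  v = 63
  z = 5
  return 5
After constant-fold (5 stmts):
  y = 5
  u = 5
  v = 63
  z = 5
  return 5
After dead-code-elim (1 stmts):
  return 5

Answer: return 5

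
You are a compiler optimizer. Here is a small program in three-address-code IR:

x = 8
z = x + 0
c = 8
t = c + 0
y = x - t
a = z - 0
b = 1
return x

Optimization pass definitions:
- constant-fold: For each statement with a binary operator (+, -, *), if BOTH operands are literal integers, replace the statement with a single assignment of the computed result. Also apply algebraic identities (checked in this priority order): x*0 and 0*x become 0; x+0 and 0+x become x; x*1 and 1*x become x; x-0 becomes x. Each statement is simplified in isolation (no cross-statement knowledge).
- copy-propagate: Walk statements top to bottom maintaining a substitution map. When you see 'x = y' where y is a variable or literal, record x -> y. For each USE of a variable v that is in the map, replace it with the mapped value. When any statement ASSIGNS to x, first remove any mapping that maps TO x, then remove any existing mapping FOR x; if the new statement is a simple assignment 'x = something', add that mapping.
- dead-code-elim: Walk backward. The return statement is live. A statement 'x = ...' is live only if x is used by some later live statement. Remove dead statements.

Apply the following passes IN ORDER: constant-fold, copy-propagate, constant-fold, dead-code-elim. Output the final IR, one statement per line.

Initial IR:
  x = 8
  z = x + 0
  c = 8
  t = c + 0
  y = x - t
  a = z - 0
  b = 1
  return x
After constant-fold (8 stmts):
  x = 8
  z = x
  c = 8
  t = c
  y = x - t
  a = z
  b = 1
  return x
After copy-propagate (8 stmts):
  x = 8
  z = 8
  c = 8
  t = 8
  y = 8 - 8
  a = 8
  b = 1
  return 8
After constant-fold (8 stmts):
  x = 8
  z = 8
  c = 8
  t = 8
  y = 0
  a = 8
  b = 1
  return 8
After dead-code-elim (1 stmts):
  return 8

Answer: return 8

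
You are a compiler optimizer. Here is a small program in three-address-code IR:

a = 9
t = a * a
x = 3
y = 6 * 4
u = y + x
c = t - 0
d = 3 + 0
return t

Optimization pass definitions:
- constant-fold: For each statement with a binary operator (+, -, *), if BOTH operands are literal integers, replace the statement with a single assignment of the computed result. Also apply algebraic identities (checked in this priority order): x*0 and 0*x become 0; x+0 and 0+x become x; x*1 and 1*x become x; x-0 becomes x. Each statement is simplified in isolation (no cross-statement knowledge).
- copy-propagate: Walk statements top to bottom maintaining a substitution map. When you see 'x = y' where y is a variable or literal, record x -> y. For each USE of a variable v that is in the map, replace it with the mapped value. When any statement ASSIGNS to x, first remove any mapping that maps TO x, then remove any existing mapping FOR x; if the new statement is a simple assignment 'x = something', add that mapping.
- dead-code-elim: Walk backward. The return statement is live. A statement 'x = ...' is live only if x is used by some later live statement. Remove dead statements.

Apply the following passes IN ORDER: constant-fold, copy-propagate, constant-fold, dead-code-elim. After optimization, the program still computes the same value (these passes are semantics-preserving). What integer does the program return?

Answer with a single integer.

Answer: 81

Derivation:
Initial IR:
  a = 9
  t = a * a
  x = 3
  y = 6 * 4
  u = y + x
  c = t - 0
  d = 3 + 0
  return t
After constant-fold (8 stmts):
  a = 9
  t = a * a
  x = 3
  y = 24
  u = y + x
  c = t
  d = 3
  return t
After copy-propagate (8 stmts):
  a = 9
  t = 9 * 9
  x = 3
  y = 24
  u = 24 + 3
  c = t
  d = 3
  return t
After constant-fold (8 stmts):
  a = 9
  t = 81
  x = 3
  y = 24
  u = 27
  c = t
  d = 3
  return t
After dead-code-elim (2 stmts):
  t = 81
  return t
Evaluate:
  a = 9  =>  a = 9
  t = a * a  =>  t = 81
  x = 3  =>  x = 3
  y = 6 * 4  =>  y = 24
  u = y + x  =>  u = 27
  c = t - 0  =>  c = 81
  d = 3 + 0  =>  d = 3
  return t = 81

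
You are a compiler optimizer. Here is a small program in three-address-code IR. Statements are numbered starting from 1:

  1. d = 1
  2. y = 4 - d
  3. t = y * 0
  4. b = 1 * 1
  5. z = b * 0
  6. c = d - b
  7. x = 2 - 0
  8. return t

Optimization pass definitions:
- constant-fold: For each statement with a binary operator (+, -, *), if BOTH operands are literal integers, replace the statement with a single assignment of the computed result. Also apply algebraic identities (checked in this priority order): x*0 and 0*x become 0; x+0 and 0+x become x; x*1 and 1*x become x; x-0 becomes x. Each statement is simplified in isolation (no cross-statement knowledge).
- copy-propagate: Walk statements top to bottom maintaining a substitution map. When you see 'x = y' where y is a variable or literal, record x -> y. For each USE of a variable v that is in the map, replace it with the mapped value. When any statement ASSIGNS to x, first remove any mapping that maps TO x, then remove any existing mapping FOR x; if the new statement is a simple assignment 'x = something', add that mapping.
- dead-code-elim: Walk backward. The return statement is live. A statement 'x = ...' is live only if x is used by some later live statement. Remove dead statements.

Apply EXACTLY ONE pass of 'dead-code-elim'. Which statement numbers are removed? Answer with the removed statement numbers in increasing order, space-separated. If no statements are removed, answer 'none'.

Answer: 4 5 6 7

Derivation:
Backward liveness scan:
Stmt 1 'd = 1': KEEP (d is live); live-in = []
Stmt 2 'y = 4 - d': KEEP (y is live); live-in = ['d']
Stmt 3 't = y * 0': KEEP (t is live); live-in = ['y']
Stmt 4 'b = 1 * 1': DEAD (b not in live set ['t'])
Stmt 5 'z = b * 0': DEAD (z not in live set ['t'])
Stmt 6 'c = d - b': DEAD (c not in live set ['t'])
Stmt 7 'x = 2 - 0': DEAD (x not in live set ['t'])
Stmt 8 'return t': KEEP (return); live-in = ['t']
Removed statement numbers: [4, 5, 6, 7]
Surviving IR:
  d = 1
  y = 4 - d
  t = y * 0
  return t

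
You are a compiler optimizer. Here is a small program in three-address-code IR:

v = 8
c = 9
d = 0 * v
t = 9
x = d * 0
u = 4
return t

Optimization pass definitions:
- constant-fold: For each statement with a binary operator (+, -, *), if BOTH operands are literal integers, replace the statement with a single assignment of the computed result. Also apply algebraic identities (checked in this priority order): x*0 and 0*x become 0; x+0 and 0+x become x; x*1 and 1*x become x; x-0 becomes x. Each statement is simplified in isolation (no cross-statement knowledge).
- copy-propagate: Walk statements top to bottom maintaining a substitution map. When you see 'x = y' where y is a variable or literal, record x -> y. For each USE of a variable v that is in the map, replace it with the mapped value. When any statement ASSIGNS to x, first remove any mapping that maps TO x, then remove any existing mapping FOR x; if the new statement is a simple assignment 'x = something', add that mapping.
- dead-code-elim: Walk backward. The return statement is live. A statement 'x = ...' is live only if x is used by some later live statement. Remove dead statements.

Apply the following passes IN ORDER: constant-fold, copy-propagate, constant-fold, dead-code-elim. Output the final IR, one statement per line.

Answer: return 9

Derivation:
Initial IR:
  v = 8
  c = 9
  d = 0 * v
  t = 9
  x = d * 0
  u = 4
  return t
After constant-fold (7 stmts):
  v = 8
  c = 9
  d = 0
  t = 9
  x = 0
  u = 4
  return t
After copy-propagate (7 stmts):
  v = 8
  c = 9
  d = 0
  t = 9
  x = 0
  u = 4
  return 9
After constant-fold (7 stmts):
  v = 8
  c = 9
  d = 0
  t = 9
  x = 0
  u = 4
  return 9
After dead-code-elim (1 stmts):
  return 9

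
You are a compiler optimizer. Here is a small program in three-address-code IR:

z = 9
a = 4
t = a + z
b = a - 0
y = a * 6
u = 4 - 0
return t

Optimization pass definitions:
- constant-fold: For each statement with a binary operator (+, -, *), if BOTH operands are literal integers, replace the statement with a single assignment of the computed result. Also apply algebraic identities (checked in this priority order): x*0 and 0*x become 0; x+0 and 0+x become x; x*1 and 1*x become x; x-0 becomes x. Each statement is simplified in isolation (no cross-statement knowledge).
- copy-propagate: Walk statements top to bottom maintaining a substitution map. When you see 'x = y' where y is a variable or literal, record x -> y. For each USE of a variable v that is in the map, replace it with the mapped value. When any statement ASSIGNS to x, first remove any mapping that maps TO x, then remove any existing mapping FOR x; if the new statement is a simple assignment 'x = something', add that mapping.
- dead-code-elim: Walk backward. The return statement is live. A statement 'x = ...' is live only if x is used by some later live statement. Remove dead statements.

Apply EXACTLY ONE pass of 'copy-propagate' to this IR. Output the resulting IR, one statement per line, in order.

Applying copy-propagate statement-by-statement:
  [1] z = 9  (unchanged)
  [2] a = 4  (unchanged)
  [3] t = a + z  -> t = 4 + 9
  [4] b = a - 0  -> b = 4 - 0
  [5] y = a * 6  -> y = 4 * 6
  [6] u = 4 - 0  (unchanged)
  [7] return t  (unchanged)
Result (7 stmts):
  z = 9
  a = 4
  t = 4 + 9
  b = 4 - 0
  y = 4 * 6
  u = 4 - 0
  return t

Answer: z = 9
a = 4
t = 4 + 9
b = 4 - 0
y = 4 * 6
u = 4 - 0
return t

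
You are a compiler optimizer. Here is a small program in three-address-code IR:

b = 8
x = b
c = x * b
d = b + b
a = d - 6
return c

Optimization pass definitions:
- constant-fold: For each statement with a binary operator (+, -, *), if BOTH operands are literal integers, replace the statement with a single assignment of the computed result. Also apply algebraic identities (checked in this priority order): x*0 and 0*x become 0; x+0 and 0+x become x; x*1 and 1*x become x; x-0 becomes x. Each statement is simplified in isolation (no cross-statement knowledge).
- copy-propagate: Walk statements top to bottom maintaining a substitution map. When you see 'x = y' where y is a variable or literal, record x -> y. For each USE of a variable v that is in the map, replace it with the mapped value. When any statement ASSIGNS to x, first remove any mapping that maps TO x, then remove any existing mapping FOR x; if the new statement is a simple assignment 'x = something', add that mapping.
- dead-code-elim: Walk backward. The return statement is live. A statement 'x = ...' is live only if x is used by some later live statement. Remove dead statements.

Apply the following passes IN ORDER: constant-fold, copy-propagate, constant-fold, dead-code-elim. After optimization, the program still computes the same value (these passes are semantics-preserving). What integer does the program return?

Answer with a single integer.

Initial IR:
  b = 8
  x = b
  c = x * b
  d = b + b
  a = d - 6
  return c
After constant-fold (6 stmts):
  b = 8
  x = b
  c = x * b
  d = b + b
  a = d - 6
  return c
After copy-propagate (6 stmts):
  b = 8
  x = 8
  c = 8 * 8
  d = 8 + 8
  a = d - 6
  return c
After constant-fold (6 stmts):
  b = 8
  x = 8
  c = 64
  d = 16
  a = d - 6
  return c
After dead-code-elim (2 stmts):
  c = 64
  return c
Evaluate:
  b = 8  =>  b = 8
  x = b  =>  x = 8
  c = x * b  =>  c = 64
  d = b + b  =>  d = 16
  a = d - 6  =>  a = 10
  return c = 64

Answer: 64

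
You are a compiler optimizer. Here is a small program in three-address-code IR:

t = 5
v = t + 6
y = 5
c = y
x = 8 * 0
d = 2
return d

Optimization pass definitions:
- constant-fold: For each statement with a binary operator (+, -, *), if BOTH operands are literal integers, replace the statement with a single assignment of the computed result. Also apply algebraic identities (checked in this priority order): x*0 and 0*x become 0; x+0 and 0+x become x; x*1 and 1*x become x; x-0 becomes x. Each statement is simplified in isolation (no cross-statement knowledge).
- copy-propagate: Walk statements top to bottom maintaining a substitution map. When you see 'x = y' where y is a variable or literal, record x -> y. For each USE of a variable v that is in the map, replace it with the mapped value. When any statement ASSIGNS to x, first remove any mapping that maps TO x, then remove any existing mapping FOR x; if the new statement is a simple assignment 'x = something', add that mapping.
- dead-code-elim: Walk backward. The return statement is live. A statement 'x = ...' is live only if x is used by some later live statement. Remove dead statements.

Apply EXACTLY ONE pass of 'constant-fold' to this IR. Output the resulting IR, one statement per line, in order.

Answer: t = 5
v = t + 6
y = 5
c = y
x = 0
d = 2
return d

Derivation:
Applying constant-fold statement-by-statement:
  [1] t = 5  (unchanged)
  [2] v = t + 6  (unchanged)
  [3] y = 5  (unchanged)
  [4] c = y  (unchanged)
  [5] x = 8 * 0  -> x = 0
  [6] d = 2  (unchanged)
  [7] return d  (unchanged)
Result (7 stmts):
  t = 5
  v = t + 6
  y = 5
  c = y
  x = 0
  d = 2
  return d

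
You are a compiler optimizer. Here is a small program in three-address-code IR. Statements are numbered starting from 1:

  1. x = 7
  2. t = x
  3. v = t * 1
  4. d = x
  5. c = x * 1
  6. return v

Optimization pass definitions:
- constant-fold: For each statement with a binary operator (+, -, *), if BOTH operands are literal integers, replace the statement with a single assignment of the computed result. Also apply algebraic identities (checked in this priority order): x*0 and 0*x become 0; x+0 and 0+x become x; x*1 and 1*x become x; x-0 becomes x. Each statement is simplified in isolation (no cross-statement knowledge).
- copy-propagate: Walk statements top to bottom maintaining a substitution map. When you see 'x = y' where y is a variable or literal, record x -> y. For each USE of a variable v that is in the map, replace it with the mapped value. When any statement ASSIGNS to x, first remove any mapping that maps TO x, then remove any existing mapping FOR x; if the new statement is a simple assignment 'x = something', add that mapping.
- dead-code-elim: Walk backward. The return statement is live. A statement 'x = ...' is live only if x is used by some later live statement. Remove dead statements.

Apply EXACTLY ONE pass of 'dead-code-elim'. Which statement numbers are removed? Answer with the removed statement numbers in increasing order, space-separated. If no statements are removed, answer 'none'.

Answer: 4 5

Derivation:
Backward liveness scan:
Stmt 1 'x = 7': KEEP (x is live); live-in = []
Stmt 2 't = x': KEEP (t is live); live-in = ['x']
Stmt 3 'v = t * 1': KEEP (v is live); live-in = ['t']
Stmt 4 'd = x': DEAD (d not in live set ['v'])
Stmt 5 'c = x * 1': DEAD (c not in live set ['v'])
Stmt 6 'return v': KEEP (return); live-in = ['v']
Removed statement numbers: [4, 5]
Surviving IR:
  x = 7
  t = x
  v = t * 1
  return v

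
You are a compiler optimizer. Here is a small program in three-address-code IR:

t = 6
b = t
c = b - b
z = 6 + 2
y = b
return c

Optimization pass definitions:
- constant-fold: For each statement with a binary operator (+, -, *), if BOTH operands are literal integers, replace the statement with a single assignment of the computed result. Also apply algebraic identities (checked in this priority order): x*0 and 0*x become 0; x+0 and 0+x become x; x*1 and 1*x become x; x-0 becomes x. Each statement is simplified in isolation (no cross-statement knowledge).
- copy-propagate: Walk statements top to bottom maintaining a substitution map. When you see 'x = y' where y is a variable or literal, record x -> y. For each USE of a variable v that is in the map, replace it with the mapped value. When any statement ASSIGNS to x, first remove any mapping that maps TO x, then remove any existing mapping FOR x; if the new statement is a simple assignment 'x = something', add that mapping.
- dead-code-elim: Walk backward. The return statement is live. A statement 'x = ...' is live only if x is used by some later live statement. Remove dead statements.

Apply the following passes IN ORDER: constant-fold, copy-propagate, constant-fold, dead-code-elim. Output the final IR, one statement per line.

Answer: c = 0
return c

Derivation:
Initial IR:
  t = 6
  b = t
  c = b - b
  z = 6 + 2
  y = b
  return c
After constant-fold (6 stmts):
  t = 6
  b = t
  c = b - b
  z = 8
  y = b
  return c
After copy-propagate (6 stmts):
  t = 6
  b = 6
  c = 6 - 6
  z = 8
  y = 6
  return c
After constant-fold (6 stmts):
  t = 6
  b = 6
  c = 0
  z = 8
  y = 6
  return c
After dead-code-elim (2 stmts):
  c = 0
  return c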